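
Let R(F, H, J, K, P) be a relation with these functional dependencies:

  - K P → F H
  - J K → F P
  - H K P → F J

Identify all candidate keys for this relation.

{J, K}, {K, P}

Attribute K never appears on the right-hand side of any dependency, so K must belong to every candidate key.
{K}⁺ = {K}, which is not all of the schema, so we must add further attributes.
{J, K}⁺: JK→FP adds F, P; KP→FH adds H → {F, H, J, K, P}. Minimal: {K}⁺ = {K}; {J}⁺ = {J} — none reach the full schema.
{K, P}⁺: KP→FH adds F, H; HKP→FJ adds J → {F, H, J, K, P}. Minimal: {P}⁺ = {P}; {K}⁺ = {K} — none reach the full schema.
Any other superkey contains one of these as a subset, so there are no further candidate keys.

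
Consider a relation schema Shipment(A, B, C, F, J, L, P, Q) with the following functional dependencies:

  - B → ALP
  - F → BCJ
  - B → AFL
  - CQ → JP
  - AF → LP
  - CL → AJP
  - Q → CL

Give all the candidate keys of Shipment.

{B, Q}, {F, Q}

Attribute Q never appears on the right-hand side of any dependency, so Q must belong to every candidate key.
{Q}⁺ = {A, C, J, L, P, Q}, which is not all of the schema, so we must add further attributes.
{B, Q}⁺: B→ALP adds A, L, P; B→AFL adds F; Q→CL adds C; F→BCJ adds J → {A, B, C, F, J, L, P, Q}. Minimal: {Q}⁺ = {A, C, J, L, P, Q}; {B}⁺ = {A, B, C, F, J, L, P} — none reach the full schema.
{F, Q}⁺: F→BCJ adds B, C, J; B→AFL adds A, L; CQ→JP adds P → {A, B, C, F, J, L, P, Q}. Minimal: {Q}⁺ = {A, C, J, L, P, Q}; {F}⁺ = {A, B, C, F, J, L, P} — none reach the full schema.
Any other superkey contains one of these as a subset, so there are no further candidate keys.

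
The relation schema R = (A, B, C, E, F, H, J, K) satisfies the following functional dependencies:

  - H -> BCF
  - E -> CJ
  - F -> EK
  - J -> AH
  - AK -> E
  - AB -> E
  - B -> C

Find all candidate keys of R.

{E}⁺: E→CJ adds C, J; J→AH adds A, H; H→BCF adds B, F; F→EK adds K → {A, B, C, E, F, H, J, K}.
{F}⁺: F→EK adds E, K; E→CJ adds C, J; J→AH adds A, H; H→BCF adds B → {A, B, C, E, F, H, J, K}.
{H}⁺: H→BCF adds B, C, F; F→EK adds E, K; E→CJ adds J; J→AH adds A → {A, B, C, E, F, H, J, K}.
{J}⁺: J→AH adds A, H; H→BCF adds B, C, F; F→EK adds E, K → {A, B, C, E, F, H, J, K}.
{A, B}⁺: AB→E adds E; B→C adds C; E→CJ adds J; J→AH adds H; H→BCF adds F; F→EK adds K → {A, B, C, E, F, H, J, K}.
{A, K}⁺: AK→E adds E; E→CJ adds C, J; J→AH adds H; H→BCF adds B, F → {A, B, C, E, F, H, J, K}.

{E}; {F}; {H}; {J}; {A, B}; {A, K}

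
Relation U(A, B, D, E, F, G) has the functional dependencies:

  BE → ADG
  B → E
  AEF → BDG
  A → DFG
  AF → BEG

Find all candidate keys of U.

{A}, {B}

{A}⁺: A→DFG adds D, F, G; AF→BEG adds B, E → {A, B, D, E, F, G}.
{B}⁺: B→E adds E; BE→ADG adds A, D, G; A→DFG adds F → {A, B, D, E, F, G}.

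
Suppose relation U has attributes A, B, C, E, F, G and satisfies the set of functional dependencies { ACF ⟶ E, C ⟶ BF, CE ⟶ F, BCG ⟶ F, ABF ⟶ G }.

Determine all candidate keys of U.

Attributes A, C never appear on any right-hand side, so every candidate key must contain {A, C}.
{A, C}⁺ = {A, B, C, E, F, G}, which is all of the schema, so {A, C} is the only candidate key.

(A, C)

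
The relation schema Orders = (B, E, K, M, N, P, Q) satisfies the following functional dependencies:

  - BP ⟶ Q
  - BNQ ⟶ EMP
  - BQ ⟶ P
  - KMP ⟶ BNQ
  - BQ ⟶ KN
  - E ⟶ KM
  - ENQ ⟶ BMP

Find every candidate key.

{B, P}⁺: BP→Q adds Q; BQ→KN adds K, N; BNQ→EMP adds E, M → {B, E, K, M, N, P, Q}. Minimal: {P}⁺ = {P}; {B}⁺ = {B} — none reach the full schema.
{B, Q}⁺: BQ→P adds P; BQ→KN adds K, N; BNQ→EMP adds E, M → {B, E, K, M, N, P, Q}. Minimal: {Q}⁺ = {Q}; {B}⁺ = {B} — none reach the full schema.
{E, P}⁺: E→KM adds K, M; KMP→BNQ adds B, N, Q → {B, E, K, M, N, P, Q}. Minimal: {P}⁺ = {P}; {E}⁺ = {E, K, M} — none reach the full schema.
{E, N, Q}⁺: E→KM adds K, M; ENQ→BMP adds B, P → {B, E, K, M, N, P, Q}. Minimal: {N, Q}⁺ = {N, Q}; {E, Q}⁺ = {E, K, M, Q}; {E, N}⁺ = {E, K, M, N} — none reach the full schema.
{K, M, P}⁺: KMP→BNQ adds B, N, Q; BNQ→EMP adds E → {B, E, K, M, N, P, Q}. Minimal: {M, P}⁺ = {M, P}; {K, P}⁺ = {K, P}; {K, M}⁺ = {K, M} — none reach the full schema.

{B, P}; {B, Q}; {E, P}; {E, N, Q}; {K, M, P}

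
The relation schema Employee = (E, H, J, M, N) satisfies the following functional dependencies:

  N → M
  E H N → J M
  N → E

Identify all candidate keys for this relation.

Attributes H, N never appear on any right-hand side, so every candidate key must contain {H, N}.
{H, N}⁺ = {E, H, J, M, N}, which is all of the schema, so {H, N} is the only candidate key.

(H, N)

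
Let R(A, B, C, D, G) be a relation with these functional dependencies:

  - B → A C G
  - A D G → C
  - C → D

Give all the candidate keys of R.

Attribute B never appears on the right-hand side of any dependency, so B must belong to every candidate key.
{B}⁺ = {A, B, C, D, G}, which is all of the schema, so {B} is the only candidate key.

{B}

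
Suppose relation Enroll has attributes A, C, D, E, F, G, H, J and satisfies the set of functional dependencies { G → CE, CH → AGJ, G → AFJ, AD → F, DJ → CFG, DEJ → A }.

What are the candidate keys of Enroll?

{C, D, H}⁺: CH→AGJ adds A, G, J; G→AFJ adds F; G→CE adds E → {A, C, D, E, F, G, H, J}. Minimal: {D, H}⁺ = {D, H}; {C, H}⁺ = {A, C, E, F, G, H, J}; {C, D}⁺ = {C, D} — none reach the full schema.
{D, G, H}⁺: G→CE adds C, E; CH→AGJ adds A, J; G→AFJ adds F → {A, C, D, E, F, G, H, J}. Minimal: {G, H}⁺ = {A, C, E, F, G, H, J}; {D, H}⁺ = {D, H}; {D, G}⁺ = {A, C, D, E, F, G, J} — none reach the full schema.
{D, H, J}⁺: DJ→CFG adds C, F, G; G→CE adds E; CH→AGJ adds A → {A, C, D, E, F, G, H, J}. Minimal: {H, J}⁺ = {H, J}; {D, J}⁺ = {A, C, D, E, F, G, J}; {D, H}⁺ = {D, H} — none reach the full schema.

CDH; DGH; DHJ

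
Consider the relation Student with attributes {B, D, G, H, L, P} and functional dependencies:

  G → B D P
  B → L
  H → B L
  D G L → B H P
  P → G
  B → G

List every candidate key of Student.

{B}⁺: B→L adds L; B→G adds G; G→BDP adds D, P; DGL→BHP adds H → {B, D, G, H, L, P}.
{G}⁺: G→BDP adds B, D, P; B→L adds L; DGL→BHP adds H → {B, D, G, H, L, P}.
{H}⁺: H→BL adds B, L; B→G adds G; G→BDP adds D, P → {B, D, G, H, L, P}.
{P}⁺: P→G adds G; G→BDP adds B, D; B→L adds L; DGL→BHP adds H → {B, D, G, H, L, P}.
Any other superkey contains one of these as a subset, so there are no further candidate keys.

(B), (G), (H), (P)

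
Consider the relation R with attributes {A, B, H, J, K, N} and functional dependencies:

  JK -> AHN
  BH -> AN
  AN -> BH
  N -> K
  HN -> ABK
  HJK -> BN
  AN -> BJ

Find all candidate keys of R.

{A, N}⁺: AN→BH adds B, H; N→K adds K; AN→BJ adds J → {A, B, H, J, K, N}.
{B, H}⁺: BH→AN adds A, N; N→K adds K; AN→BJ adds J → {A, B, H, J, K, N}.
{H, N}⁺: N→K adds K; HN→ABK adds A, B; AN→BJ adds J → {A, B, H, J, K, N}.
{J, K}⁺: JK→AHN adds A, H, N; AN→BH adds B → {A, B, H, J, K, N}.
{J, N}⁺: N→K adds K; JK→AHN adds A, H; AN→BH adds B → {A, B, H, J, K, N}.

{A, N}, {B, H}, {H, N}, {J, K}, {J, N}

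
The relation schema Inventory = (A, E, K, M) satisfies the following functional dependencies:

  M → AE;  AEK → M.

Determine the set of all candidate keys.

Attribute K never appears on the right-hand side of any dependency, so K must belong to every candidate key.
{K}⁺ = {K}, which is not all of the schema, so we must add further attributes.
{K, M}⁺: M→AE adds A, E → {A, E, K, M}. Minimal: {M}⁺ = {A, E, M}; {K}⁺ = {K} — none reach the full schema.
{A, E, K}⁺: AEK→M adds M → {A, E, K, M}. Minimal: {E, K}⁺ = {E, K}; {A, K}⁺ = {A, K}; {A, E}⁺ = {A, E} — none reach the full schema.
Any other superkey contains one of these as a subset, so there are no further candidate keys.

(K, M), (A, E, K)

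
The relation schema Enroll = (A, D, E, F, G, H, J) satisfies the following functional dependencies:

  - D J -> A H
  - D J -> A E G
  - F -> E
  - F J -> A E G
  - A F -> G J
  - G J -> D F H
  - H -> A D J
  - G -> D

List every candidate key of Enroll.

H, AF, DJ, FJ, GJ

{H}⁺: H→ADJ adds A, D, J; DJ→AEG adds E, G; GJ→DFH adds F → {A, D, E, F, G, H, J}.
{A, F}⁺: F→E adds E; AF→GJ adds G, J; GJ→DFH adds D, H → {A, D, E, F, G, H, J}.
{D, J}⁺: DJ→AH adds A, H; DJ→AEG adds E, G; GJ→DFH adds F → {A, D, E, F, G, H, J}.
{F, J}⁺: F→E adds E; FJ→AEG adds A, G; GJ→DFH adds D, H → {A, D, E, F, G, H, J}.
{G, J}⁺: GJ→DFH adds D, F, H; H→ADJ adds A; DJ→AEG adds E → {A, D, E, F, G, H, J}.
Any other superkey contains one of these as a subset, so there are no further candidate keys.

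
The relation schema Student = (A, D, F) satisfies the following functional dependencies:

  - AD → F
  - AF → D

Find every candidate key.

Attribute A never appears on the right-hand side of any dependency, so A must belong to every candidate key.
{A}⁺ = {A}, which is not all of the schema, so we must add further attributes.
{A, D}⁺: AD→F adds F → {A, D, F}. Minimal: {D}⁺ = {D}; {A}⁺ = {A} — none reach the full schema.
{A, F}⁺: AF→D adds D → {A, D, F}. Minimal: {F}⁺ = {F}; {A}⁺ = {A} — none reach the full schema.

(A, D), (A, F)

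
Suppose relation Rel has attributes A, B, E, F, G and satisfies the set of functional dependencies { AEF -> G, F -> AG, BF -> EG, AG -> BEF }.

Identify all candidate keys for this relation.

{F}⁺: F→AG adds A, G; AG→BEF adds B, E → {A, B, E, F, G}.
{A, G}⁺: AG→BEF adds B, E, F → {A, B, E, F, G}. Minimal: {G}⁺ = {G}; {A}⁺ = {A} — none reach the full schema.

{F}, {A, G}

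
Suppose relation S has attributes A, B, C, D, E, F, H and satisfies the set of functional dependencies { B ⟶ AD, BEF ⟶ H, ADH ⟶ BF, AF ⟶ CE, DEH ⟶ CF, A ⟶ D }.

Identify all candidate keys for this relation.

{A, H}; {B, F}; {B, H}

{A, H}⁺: A→D adds D; ADH→BF adds B, F; AF→CE adds C, E → {A, B, C, D, E, F, H}.
{B, F}⁺: B→AD adds A, D; AF→CE adds C, E; BEF→H adds H → {A, B, C, D, E, F, H}.
{B, H}⁺: B→AD adds A, D; ADH→BF adds F; AF→CE adds C, E → {A, B, C, D, E, F, H}.
Any other superkey contains one of these as a subset, so there are no further candidate keys.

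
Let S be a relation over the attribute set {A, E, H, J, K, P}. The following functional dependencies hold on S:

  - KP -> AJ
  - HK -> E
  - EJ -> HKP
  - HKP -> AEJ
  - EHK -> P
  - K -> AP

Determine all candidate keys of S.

{E, J}⁺: EJ→HKP adds H, K, P; HKP→AEJ adds A → {A, E, H, J, K, P}.
{E, K}⁺: K→AP adds A, P; KP→AJ adds J; EJ→HKP adds H → {A, E, H, J, K, P}.
{H, K}⁺: HK→E adds E; EHK→P adds P; K→AP adds A; KP→AJ adds J → {A, E, H, J, K, P}.
Any other superkey contains one of these as a subset, so there are no further candidate keys.

{E, J}, {E, K}, {H, K}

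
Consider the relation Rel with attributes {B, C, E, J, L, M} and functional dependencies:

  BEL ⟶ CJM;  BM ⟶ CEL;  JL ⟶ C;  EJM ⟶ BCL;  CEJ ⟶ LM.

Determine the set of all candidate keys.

{B, M}, {B, E, L}, {C, E, J}, {E, J, L}, {E, J, M}

{B, M}⁺: BM→CEL adds C, E, L; BEL→CJM adds J → {B, C, E, J, L, M}. Minimal: {M}⁺ = {M}; {B}⁺ = {B} — none reach the full schema.
{B, E, L}⁺: BEL→CJM adds C, J, M → {B, C, E, J, L, M}. Minimal: {E, L}⁺ = {E, L}; {B, L}⁺ = {B, L}; {B, E}⁺ = {B, E} — none reach the full schema.
{C, E, J}⁺: CEJ→LM adds L, M; EJM→BCL adds B → {B, C, E, J, L, M}. Minimal: {E, J}⁺ = {E, J}; {C, J}⁺ = {C, J}; {C, E}⁺ = {C, E} — none reach the full schema.
{E, J, L}⁺: JL→C adds C; CEJ→LM adds M; EJM→BCL adds B → {B, C, E, J, L, M}. Minimal: {J, L}⁺ = {C, J, L}; {E, L}⁺ = {E, L}; {E, J}⁺ = {E, J} — none reach the full schema.
{E, J, M}⁺: EJM→BCL adds B, C, L → {B, C, E, J, L, M}. Minimal: {J, M}⁺ = {J, M}; {E, M}⁺ = {E, M}; {E, J}⁺ = {E, J} — none reach the full schema.
Any other superkey contains one of these as a subset, so there are no further candidate keys.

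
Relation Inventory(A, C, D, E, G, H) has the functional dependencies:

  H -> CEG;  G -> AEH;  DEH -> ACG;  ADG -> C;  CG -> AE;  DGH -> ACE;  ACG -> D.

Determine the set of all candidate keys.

{G}, {H}

{G}⁺: G→AEH adds A, E, H; H→CEG adds C; ACG→D adds D → {A, C, D, E, G, H}.
{H}⁺: H→CEG adds C, E, G; G→AEH adds A; ACG→D adds D → {A, C, D, E, G, H}.
Any other superkey contains one of these as a subset, so there are no further candidate keys.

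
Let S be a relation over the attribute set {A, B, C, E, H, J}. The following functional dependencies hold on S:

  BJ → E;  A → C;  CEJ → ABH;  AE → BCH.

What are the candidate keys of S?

{A, B, J}, {A, E, J}, {B, C, J}, {C, E, J}

Attribute J never appears on the right-hand side of any dependency, so J must belong to every candidate key.
{J}⁺ = {J}, which is not all of the schema, so we must add further attributes.
{A, B, J}⁺: BJ→E adds E; A→C adds C; CEJ→ABH adds H → {A, B, C, E, H, J}. Minimal: {B, J}⁺ = {B, E, J}; {A, J}⁺ = {A, C, J}; {A, B}⁺ = {A, B, C} — none reach the full schema.
{A, E, J}⁺: A→C adds C; CEJ→ABH adds B, H → {A, B, C, E, H, J}. Minimal: {E, J}⁺ = {E, J}; {A, J}⁺ = {A, C, J}; {A, E}⁺ = {A, B, C, E, H} — none reach the full schema.
{B, C, J}⁺: BJ→E adds E; CEJ→ABH adds A, H → {A, B, C, E, H, J}. Minimal: {C, J}⁺ = {C, J}; {B, J}⁺ = {B, E, J}; {B, C}⁺ = {B, C} — none reach the full schema.
{C, E, J}⁺: CEJ→ABH adds A, B, H → {A, B, C, E, H, J}. Minimal: {E, J}⁺ = {E, J}; {C, J}⁺ = {C, J}; {C, E}⁺ = {C, E} — none reach the full schema.
Any other superkey contains one of these as a subset, so there are no further candidate keys.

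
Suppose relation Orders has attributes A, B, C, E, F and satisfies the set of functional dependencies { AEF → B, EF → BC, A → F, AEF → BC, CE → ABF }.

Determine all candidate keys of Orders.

Attribute E never appears on the right-hand side of any dependency, so E must belong to every candidate key.
{E}⁺ = {E}, which is not all of the schema, so we must add further attributes.
{A, E}⁺: A→F adds F; AEF→BC adds B, C → {A, B, C, E, F}.
{C, E}⁺: CE→ABF adds A, B, F → {A, B, C, E, F}.
{E, F}⁺: EF→BC adds B, C; CE→ABF adds A → {A, B, C, E, F}.

{A, E}; {C, E}; {E, F}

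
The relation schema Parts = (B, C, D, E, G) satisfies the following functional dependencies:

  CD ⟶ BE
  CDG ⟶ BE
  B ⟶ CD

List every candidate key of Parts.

BG; CDG

Attribute G never appears on the right-hand side of any dependency, so G must belong to every candidate key.
{G}⁺ = {G}, which is not all of the schema, so we must add further attributes.
{B, G}⁺: B→CD adds C, D; CD→BE adds E → {B, C, D, E, G}. Minimal: {G}⁺ = {G}; {B}⁺ = {B, C, D, E} — none reach the full schema.
{C, D, G}⁺: CD→BE adds B, E → {B, C, D, E, G}. Minimal: {D, G}⁺ = {D, G}; {C, G}⁺ = {C, G}; {C, D}⁺ = {B, C, D, E} — none reach the full schema.
Any other superkey contains one of these as a subset, so there are no further candidate keys.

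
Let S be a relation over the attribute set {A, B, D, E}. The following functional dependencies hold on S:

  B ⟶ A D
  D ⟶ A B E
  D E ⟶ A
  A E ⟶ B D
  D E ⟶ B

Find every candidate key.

{B}⁺: B→AD adds A, D; D→ABE adds E → {A, B, D, E}.
{D}⁺: D→ABE adds A, B, E → {A, B, D, E}.
{A, E}⁺: AE→BD adds B, D → {A, B, D, E}. Minimal: {E}⁺ = {E}; {A}⁺ = {A} — none reach the full schema.

B, D, AE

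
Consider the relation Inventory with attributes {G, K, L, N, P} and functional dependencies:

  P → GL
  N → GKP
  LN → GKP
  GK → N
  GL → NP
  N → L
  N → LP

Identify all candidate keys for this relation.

{N}, {P}, {G, K}, {G, L}

{N}⁺: N→GKP adds G, K, P; N→L adds L → {G, K, L, N, P}.
{P}⁺: P→GL adds G, L; GL→NP adds N; N→GKP adds K → {G, K, L, N, P}.
{G, K}⁺: GK→N adds N; N→L adds L; N→LP adds P → {G, K, L, N, P}. Minimal: {K}⁺ = {K}; {G}⁺ = {G} — none reach the full schema.
{G, L}⁺: GL→NP adds N, P; N→GKP adds K → {G, K, L, N, P}. Minimal: {L}⁺ = {L}; {G}⁺ = {G} — none reach the full schema.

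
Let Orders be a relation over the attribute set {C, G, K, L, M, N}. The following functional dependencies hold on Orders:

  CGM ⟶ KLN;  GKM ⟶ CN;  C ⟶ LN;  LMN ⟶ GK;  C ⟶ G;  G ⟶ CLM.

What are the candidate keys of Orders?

{C}, {G}, {L, M, N}

{C}⁺: C→LN adds L, N; C→G adds G; G→CLM adds M; CGM→KLN adds K → {C, G, K, L, M, N}.
{G}⁺: G→CLM adds C, L, M; CGM→KLN adds K, N → {C, G, K, L, M, N}.
{L, M, N}⁺: LMN→GK adds G, K; G→CLM adds C → {C, G, K, L, M, N}. Minimal: {M, N}⁺ = {M, N}; {L, N}⁺ = {L, N}; {L, M}⁺ = {L, M} — none reach the full schema.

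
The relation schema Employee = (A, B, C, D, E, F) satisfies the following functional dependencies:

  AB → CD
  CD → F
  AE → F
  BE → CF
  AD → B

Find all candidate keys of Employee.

Attributes A, E never appear on any right-hand side, so every candidate key must contain {A, E}.
{A, E}⁺ = {A, E, F}, which is not all of the schema, so we must add further attributes.
{A, B, E}⁺: AB→CD adds C, D; CD→F adds F → {A, B, C, D, E, F}. Minimal: {B, E}⁺ = {B, C, E, F}; {A, E}⁺ = {A, E, F}; {A, B}⁺ = {A, B, C, D, F} — none reach the full schema.
{A, D, E}⁺: AE→F adds F; AD→B adds B; AB→CD adds C → {A, B, C, D, E, F}. Minimal: {D, E}⁺ = {D, E}; {A, E}⁺ = {A, E, F}; {A, D}⁺ = {A, B, C, D, F} — none reach the full schema.
Any other superkey contains one of these as a subset, so there are no further candidate keys.

(A, B, E), (A, D, E)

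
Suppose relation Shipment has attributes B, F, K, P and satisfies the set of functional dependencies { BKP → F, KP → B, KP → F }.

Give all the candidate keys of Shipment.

(K, P)

Attributes K, P never appear on any right-hand side, so every candidate key must contain {K, P}.
{K, P}⁺ = {B, F, K, P}, which is all of the schema, so {K, P} is the only candidate key.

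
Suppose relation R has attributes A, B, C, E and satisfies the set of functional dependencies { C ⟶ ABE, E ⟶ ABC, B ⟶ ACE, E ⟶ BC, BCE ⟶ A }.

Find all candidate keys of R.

B, C, E

{B}⁺: B→ACE adds A, C, E → {A, B, C, E}.
{C}⁺: C→ABE adds A, B, E → {A, B, C, E}.
{E}⁺: E→ABC adds A, B, C → {A, B, C, E}.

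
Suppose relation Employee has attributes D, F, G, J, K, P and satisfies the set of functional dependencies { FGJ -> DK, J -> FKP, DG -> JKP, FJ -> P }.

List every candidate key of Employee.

{D, G}, {G, J}

Attribute G never appears on the right-hand side of any dependency, so G must belong to every candidate key.
{G}⁺ = {G}, which is not all of the schema, so we must add further attributes.
{D, G}⁺: DG→JKP adds J, K, P; J→FKP adds F → {D, F, G, J, K, P}.
{G, J}⁺: J→FKP adds F, K, P; FGJ→DK adds D → {D, F, G, J, K, P}.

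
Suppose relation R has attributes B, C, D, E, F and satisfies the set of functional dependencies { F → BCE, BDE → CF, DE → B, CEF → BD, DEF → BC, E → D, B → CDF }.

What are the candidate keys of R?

{B}⁺: B→CDF adds C, D, F; F→BCE adds E → {B, C, D, E, F}.
{E}⁺: E→D adds D; DE→B adds B; B→CDF adds C, F → {B, C, D, E, F}.
{F}⁺: F→BCE adds B, C, E; CEF→BD adds D → {B, C, D, E, F}.
Any other superkey contains one of these as a subset, so there are no further candidate keys.

(B), (E), (F)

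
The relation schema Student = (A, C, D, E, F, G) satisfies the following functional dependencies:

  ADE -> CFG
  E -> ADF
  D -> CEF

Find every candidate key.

D; E

{D}⁺: D→CEF adds C, E, F; E→ADF adds A; ADE→CFG adds G → {A, C, D, E, F, G}.
{E}⁺: E→ADF adds A, D, F; D→CEF adds C; ADE→CFG adds G → {A, C, D, E, F, G}.
Any other superkey contains one of these as a subset, so there are no further candidate keys.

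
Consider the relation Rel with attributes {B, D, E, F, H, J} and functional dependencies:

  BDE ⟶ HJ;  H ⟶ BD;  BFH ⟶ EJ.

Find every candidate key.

{F, H}⁺: H→BD adds B, D; BFH→EJ adds E, J → {B, D, E, F, H, J}.
{B, D, E, F}⁺: BDE→HJ adds H, J → {B, D, E, F, H, J}.

{F, H}, {B, D, E, F}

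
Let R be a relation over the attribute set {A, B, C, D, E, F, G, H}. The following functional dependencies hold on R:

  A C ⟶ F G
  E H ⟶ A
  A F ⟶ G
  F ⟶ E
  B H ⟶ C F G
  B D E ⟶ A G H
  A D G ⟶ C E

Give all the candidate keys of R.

Attributes B, D never appear on any right-hand side, so every candidate key must contain {B, D}.
{B, D}⁺ = {B, D}, which is not all of the schema, so we must add further attributes.
{B, D, E}⁺: BDE→AGH adds A, G, H; ADG→CE adds C; AC→FG adds F → {A, B, C, D, E, F, G, H}.
{B, D, F}⁺: F→E adds E; BDE→AGH adds A, G, H; ADG→CE adds C → {A, B, C, D, E, F, G, H}.
{B, D, H}⁺: BH→CFG adds C, F, G; F→E adds E; BDE→AGH adds A → {A, B, C, D, E, F, G, H}.
{A, B, C, D}⁺: AC→FG adds F, G; F→E adds E; BDE→AGH adds H → {A, B, C, D, E, F, G, H}.
{A, B, D, G}⁺: ADG→CE adds C, E; AC→FG adds F; BDE→AGH adds H → {A, B, C, D, E, F, G, H}.

BDE, BDF, BDH, ABCD, ABDG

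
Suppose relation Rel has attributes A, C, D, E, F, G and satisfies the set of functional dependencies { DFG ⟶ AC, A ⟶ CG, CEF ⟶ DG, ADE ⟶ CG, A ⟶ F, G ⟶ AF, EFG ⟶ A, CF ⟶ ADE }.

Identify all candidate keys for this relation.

{A}, {G}, {C, F}

{A}⁺: A→CG adds C, G; A→F adds F; CF→ADE adds D, E → {A, C, D, E, F, G}.
{G}⁺: G→AF adds A, F; A→CG adds C; CF→ADE adds D, E → {A, C, D, E, F, G}.
{C, F}⁺: CF→ADE adds A, D, E; A→CG adds G → {A, C, D, E, F, G}. Minimal: {F}⁺ = {F}; {C}⁺ = {C} — none reach the full schema.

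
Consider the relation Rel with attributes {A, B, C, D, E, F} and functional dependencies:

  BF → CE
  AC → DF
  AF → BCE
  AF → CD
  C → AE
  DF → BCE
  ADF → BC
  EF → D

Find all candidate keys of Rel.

(C), (A, F), (B, F), (D, F), (E, F)

{C}⁺: C→AE adds A, E; AC→DF adds D, F; AF→BCE adds B → {A, B, C, D, E, F}.
{A, F}⁺: AF→BCE adds B, C, E; AF→CD adds D → {A, B, C, D, E, F}.
{B, F}⁺: BF→CE adds C, E; C→AE adds A; EF→D adds D → {A, B, C, D, E, F}.
{D, F}⁺: DF→BCE adds B, C, E; C→AE adds A → {A, B, C, D, E, F}.
{E, F}⁺: EF→D adds D; DF→BCE adds B, C; C→AE adds A → {A, B, C, D, E, F}.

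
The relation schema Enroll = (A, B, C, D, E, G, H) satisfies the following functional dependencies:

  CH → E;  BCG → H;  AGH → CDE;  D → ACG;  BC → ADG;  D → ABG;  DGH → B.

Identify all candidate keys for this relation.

{D}⁺: D→ACG adds A, C, G; D→ABG adds B; BCG→H adds H; AGH→CDE adds E → {A, B, C, D, E, G, H}.
{B, C}⁺: BC→ADG adds A, D, G; BCG→H adds H; AGH→CDE adds E → {A, B, C, D, E, G, H}.
{A, G, H}⁺: AGH→CDE adds C, D, E; D→ABG adds B → {A, B, C, D, E, G, H}.

D, BC, AGH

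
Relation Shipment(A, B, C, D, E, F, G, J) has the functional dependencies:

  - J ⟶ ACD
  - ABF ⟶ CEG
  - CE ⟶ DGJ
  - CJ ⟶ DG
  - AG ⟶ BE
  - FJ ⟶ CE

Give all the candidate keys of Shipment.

{F, J}, {A, B, F}, {A, F, G}, {C, E, F}

Attribute F never appears on the right-hand side of any dependency, so F must belong to every candidate key.
{F}⁺ = {F}, which is not all of the schema, so we must add further attributes.
{F, J}⁺: J→ACD adds A, C, D; CJ→DG adds G; AG→BE adds B, E → {A, B, C, D, E, F, G, J}. Minimal: {J}⁺ = {A, B, C, D, E, G, J}; {F}⁺ = {F} — none reach the full schema.
{A, B, F}⁺: ABF→CEG adds C, E, G; CE→DGJ adds D, J → {A, B, C, D, E, F, G, J}. Minimal: {B, F}⁺ = {B, F}; {A, F}⁺ = {A, F}; {A, B}⁺ = {A, B} — none reach the full schema.
{A, F, G}⁺: AG→BE adds B, E; ABF→CEG adds C; CE→DGJ adds D, J → {A, B, C, D, E, F, G, J}. Minimal: {F, G}⁺ = {F, G}; {A, G}⁺ = {A, B, E, G}; {A, F}⁺ = {A, F} — none reach the full schema.
{C, E, F}⁺: CE→DGJ adds D, G, J; J→ACD adds A; AG→BE adds B → {A, B, C, D, E, F, G, J}. Minimal: {E, F}⁺ = {E, F}; {C, F}⁺ = {C, F}; {C, E}⁺ = {A, B, C, D, E, G, J} — none reach the full schema.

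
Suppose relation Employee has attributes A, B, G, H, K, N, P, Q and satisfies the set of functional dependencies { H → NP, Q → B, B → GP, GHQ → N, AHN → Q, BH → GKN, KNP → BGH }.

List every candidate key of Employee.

Attribute A never appears on the right-hand side of any dependency, so A must belong to every candidate key.
{A}⁺ = {A}, which is not all of the schema, so we must add further attributes.
{A, H}⁺: H→NP adds N, P; AHN→Q adds Q; Q→B adds B; B→GP adds G; BH→GKN adds K → {A, B, G, H, K, N, P, Q}. Minimal: {H}⁺ = {H, N, P}; {A}⁺ = {A} — none reach the full schema.
{A, B, K, N}⁺: B→GP adds G, P; KNP→BGH adds H; AHN→Q adds Q → {A, B, G, H, K, N, P, Q}. Minimal: {B, K, N}⁺ = {B, G, H, K, N, P}; {A, K, N}⁺ = {A, K, N}; {A, B, N}⁺ = {A, B, G, N, P}; … — none reach the full schema.
{A, K, N, P}⁺: KNP→BGH adds B, G, H; AHN→Q adds Q → {A, B, G, H, K, N, P, Q}. Minimal: {K, N, P}⁺ = {B, G, H, K, N, P}; {A, N, P}⁺ = {A, N, P}; {A, K, P}⁺ = {A, K, P}; … — none reach the full schema.
{A, K, N, Q}⁺: Q→B adds B; B→GP adds G, P; KNP→BGH adds H → {A, B, G, H, K, N, P, Q}. Minimal: {K, N, Q}⁺ = {B, G, H, K, N, P, Q}; {A, N, Q}⁺ = {A, B, G, N, P, Q}; {A, K, Q}⁺ = {A, B, G, K, P, Q}; … — none reach the full schema.

AH; ABKN; AKNP; AKNQ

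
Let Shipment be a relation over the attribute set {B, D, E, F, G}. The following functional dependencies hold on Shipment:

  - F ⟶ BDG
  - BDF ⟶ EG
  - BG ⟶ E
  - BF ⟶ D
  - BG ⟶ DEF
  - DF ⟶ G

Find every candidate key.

{F}⁺: F→BDG adds B, D, G; BDF→EG adds E → {B, D, E, F, G}.
{B, G}⁺: BG→E adds E; BG→DEF adds D, F → {B, D, E, F, G}.

{F}, {B, G}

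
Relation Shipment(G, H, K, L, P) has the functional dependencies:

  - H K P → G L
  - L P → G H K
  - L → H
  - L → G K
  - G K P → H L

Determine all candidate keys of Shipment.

{L, P}, {G, K, P}, {H, K, P}

Attribute P never appears on the right-hand side of any dependency, so P must belong to every candidate key.
{P}⁺ = {P}, which is not all of the schema, so we must add further attributes.
{L, P}⁺: LP→GHK adds G, H, K → {G, H, K, L, P}.
{G, K, P}⁺: GKP→HL adds H, L → {G, H, K, L, P}.
{H, K, P}⁺: HKP→GL adds G, L → {G, H, K, L, P}.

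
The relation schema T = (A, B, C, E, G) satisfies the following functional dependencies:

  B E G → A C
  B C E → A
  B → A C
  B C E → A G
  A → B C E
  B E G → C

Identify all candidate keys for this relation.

(A); (B)

{A}⁺: A→BCE adds B, C, E; BCE→AG adds G → {A, B, C, E, G}.
{B}⁺: B→AC adds A, C; A→BCE adds E; BCE→AG adds G → {A, B, C, E, G}.
Any other superkey contains one of these as a subset, so there are no further candidate keys.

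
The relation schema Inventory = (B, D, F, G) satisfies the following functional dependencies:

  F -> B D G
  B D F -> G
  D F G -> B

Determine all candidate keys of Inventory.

{F}

Attribute F never appears on the right-hand side of any dependency, so F must belong to every candidate key.
{F}⁺ = {B, D, F, G}, which is all of the schema, so {F} is the only candidate key.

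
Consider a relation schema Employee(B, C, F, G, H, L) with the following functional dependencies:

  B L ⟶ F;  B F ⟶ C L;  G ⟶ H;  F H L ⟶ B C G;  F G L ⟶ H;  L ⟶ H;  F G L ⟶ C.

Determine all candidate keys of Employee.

{B, F}⁺: BF→CL adds C, L; L→H adds H; FHL→BCG adds G → {B, C, F, G, H, L}. Minimal: {F}⁺ = {F}; {B}⁺ = {B} — none reach the full schema.
{B, L}⁺: BL→F adds F; BF→CL adds C; L→H adds H; FHL→BCG adds G → {B, C, F, G, H, L}. Minimal: {L}⁺ = {H, L}; {B}⁺ = {B} — none reach the full schema.
{F, L}⁺: L→H adds H; FHL→BCG adds B, C, G → {B, C, F, G, H, L}. Minimal: {L}⁺ = {H, L}; {F}⁺ = {F} — none reach the full schema.
Any other superkey contains one of these as a subset, so there are no further candidate keys.

(B, F), (B, L), (F, L)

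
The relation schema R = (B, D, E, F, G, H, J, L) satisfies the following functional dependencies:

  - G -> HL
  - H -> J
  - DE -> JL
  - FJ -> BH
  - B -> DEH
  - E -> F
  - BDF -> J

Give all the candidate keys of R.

Attribute G never appears on the right-hand side of any dependency, so G must belong to every candidate key.
{G}⁺ = {G, H, J, L}, which is not all of the schema, so we must add further attributes.
{B, G}⁺: G→HL adds H, L; H→J adds J; B→DEH adds D, E; E→F adds F → {B, D, E, F, G, H, J, L}.
{E, G}⁺: G→HL adds H, L; H→J adds J; E→F adds F; FJ→BH adds B; B→DEH adds D → {B, D, E, F, G, H, J, L}.
{F, G}⁺: G→HL adds H, L; H→J adds J; FJ→BH adds B; B→DEH adds D, E → {B, D, E, F, G, H, J, L}.
Any other superkey contains one of these as a subset, so there are no further candidate keys.

{B, G}, {E, G}, {F, G}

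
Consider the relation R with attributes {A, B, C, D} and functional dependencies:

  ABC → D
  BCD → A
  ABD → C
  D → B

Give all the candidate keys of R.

{A, D}⁺: D→B adds B; ABD→C adds C → {A, B, C, D}. Minimal: {D}⁺ = {B, D}; {A}⁺ = {A} — none reach the full schema.
{C, D}⁺: D→B adds B; BCD→A adds A → {A, B, C, D}. Minimal: {D}⁺ = {B, D}; {C}⁺ = {C} — none reach the full schema.
{A, B, C}⁺: ABC→D adds D → {A, B, C, D}. Minimal: {B, C}⁺ = {B, C}; {A, C}⁺ = {A, C}; {A, B}⁺ = {A, B} — none reach the full schema.
Any other superkey contains one of these as a subset, so there are no further candidate keys.

(A, D), (C, D), (A, B, C)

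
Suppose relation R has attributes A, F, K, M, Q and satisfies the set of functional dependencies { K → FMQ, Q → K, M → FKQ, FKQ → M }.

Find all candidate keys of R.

AK, AM, AQ

{A, K}⁺: K→FMQ adds F, M, Q → {A, F, K, M, Q}. Minimal: {K}⁺ = {F, K, M, Q}; {A}⁺ = {A} — none reach the full schema.
{A, M}⁺: M→FKQ adds F, K, Q → {A, F, K, M, Q}. Minimal: {M}⁺ = {F, K, M, Q}; {A}⁺ = {A} — none reach the full schema.
{A, Q}⁺: Q→K adds K; K→FMQ adds F, M → {A, F, K, M, Q}. Minimal: {Q}⁺ = {F, K, M, Q}; {A}⁺ = {A} — none reach the full schema.
Any other superkey contains one of these as a subset, so there are no further candidate keys.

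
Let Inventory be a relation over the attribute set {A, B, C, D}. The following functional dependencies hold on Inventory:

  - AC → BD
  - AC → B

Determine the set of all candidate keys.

{A, C}

Attributes A, C never appear on any right-hand side, so every candidate key must contain {A, C}.
{A, C}⁺ = {A, B, C, D}, which is all of the schema, so {A, C} is the only candidate key.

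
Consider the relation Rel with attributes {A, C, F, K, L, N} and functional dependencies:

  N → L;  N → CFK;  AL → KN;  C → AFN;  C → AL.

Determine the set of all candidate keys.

{C}⁺: C→AFN adds A, F, N; C→AL adds L; N→CFK adds K → {A, C, F, K, L, N}.
{N}⁺: N→L adds L; N→CFK adds C, F, K; C→AFN adds A → {A, C, F, K, L, N}.
{A, L}⁺: AL→KN adds K, N; N→CFK adds C, F → {A, C, F, K, L, N}. Minimal: {L}⁺ = {L}; {A}⁺ = {A} — none reach the full schema.
Any other superkey contains one of these as a subset, so there are no further candidate keys.

{C}; {N}; {A, L}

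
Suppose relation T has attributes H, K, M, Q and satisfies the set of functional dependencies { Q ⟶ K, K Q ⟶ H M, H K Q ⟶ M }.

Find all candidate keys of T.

{Q}

{Q}⁺: Q→K adds K; KQ→HM adds H, M → {H, K, M, Q}.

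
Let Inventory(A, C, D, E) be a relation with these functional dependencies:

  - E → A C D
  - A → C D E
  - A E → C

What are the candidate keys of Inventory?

{A}; {E}

{A}⁺: A→CDE adds C, D, E → {A, C, D, E}.
{E}⁺: E→ACD adds A, C, D → {A, C, D, E}.
Any other superkey contains one of these as a subset, so there are no further candidate keys.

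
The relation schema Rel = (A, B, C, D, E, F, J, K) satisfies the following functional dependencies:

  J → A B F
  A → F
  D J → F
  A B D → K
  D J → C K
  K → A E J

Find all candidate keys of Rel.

Attribute D never appears on the right-hand side of any dependency, so D must belong to every candidate key.
{D}⁺ = {D}, which is not all of the schema, so we must add further attributes.
{D, J}⁺: J→ABF adds A, B, F; ABD→K adds K; DJ→CK adds C; K→AEJ adds E → {A, B, C, D, E, F, J, K}. Minimal: {J}⁺ = {A, B, F, J}; {D}⁺ = {D} — none reach the full schema.
{D, K}⁺: K→AEJ adds A, E, J; J→ABF adds B, F; DJ→CK adds C → {A, B, C, D, E, F, J, K}. Minimal: {K}⁺ = {A, B, E, F, J, K}; {D}⁺ = {D} — none reach the full schema.
{A, B, D}⁺: A→F adds F; ABD→K adds K; K→AEJ adds E, J; DJ→CK adds C → {A, B, C, D, E, F, J, K}. Minimal: {B, D}⁺ = {B, D}; {A, D}⁺ = {A, D, F}; {A, B}⁺ = {A, B, F} — none reach the full schema.

(D, J); (D, K); (A, B, D)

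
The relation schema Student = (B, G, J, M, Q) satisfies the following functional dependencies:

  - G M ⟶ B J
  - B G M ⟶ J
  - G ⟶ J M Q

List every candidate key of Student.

{G}⁺: G→JMQ adds J, M, Q; GM→BJ adds B → {B, G, J, M, Q}.
No other minimal superkey exists.

{G}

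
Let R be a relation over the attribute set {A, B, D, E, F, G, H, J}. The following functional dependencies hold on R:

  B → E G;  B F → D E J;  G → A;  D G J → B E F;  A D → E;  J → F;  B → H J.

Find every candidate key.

{B}⁺: B→EG adds E, G; G→A adds A; B→HJ adds H, J; J→F adds F; BF→DEJ adds D → {A, B, D, E, F, G, H, J}.
{D, G, J}⁺: G→A adds A; DGJ→BEF adds B, E, F; B→HJ adds H → {A, B, D, E, F, G, H, J}. Minimal: {G, J}⁺ = {A, F, G, J}; {D, J}⁺ = {D, F, J}; {D, G}⁺ = {A, D, E, G} — none reach the full schema.
Any other superkey contains one of these as a subset, so there are no further candidate keys.

{B}, {D, G, J}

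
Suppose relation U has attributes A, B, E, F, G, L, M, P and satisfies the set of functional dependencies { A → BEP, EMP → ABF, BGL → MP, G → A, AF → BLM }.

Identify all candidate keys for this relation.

{F, G}, {G, L}, {G, M}

{F, G}⁺: G→A adds A; AF→BLM adds B, L, M; A→BEP adds E, P → {A, B, E, F, G, L, M, P}. Minimal: {G}⁺ = {A, B, E, G, P}; {F}⁺ = {F} — none reach the full schema.
{G, L}⁺: G→A adds A; A→BEP adds B, E, P; BGL→MP adds M; EMP→ABF adds F → {A, B, E, F, G, L, M, P}. Minimal: {L}⁺ = {L}; {G}⁺ = {A, B, E, G, P} — none reach the full schema.
{G, M}⁺: G→A adds A; A→BEP adds B, E, P; EMP→ABF adds F; AF→BLM adds L → {A, B, E, F, G, L, M, P}. Minimal: {M}⁺ = {M}; {G}⁺ = {A, B, E, G, P} — none reach the full schema.
Any other superkey contains one of these as a subset, so there are no further candidate keys.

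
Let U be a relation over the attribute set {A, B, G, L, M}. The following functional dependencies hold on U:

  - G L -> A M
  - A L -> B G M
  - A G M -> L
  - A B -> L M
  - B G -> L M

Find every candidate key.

AB, AL, BG, GL, AGM

{A, B}⁺: AB→LM adds L, M; AL→BGM adds G → {A, B, G, L, M}. Minimal: {B}⁺ = {B}; {A}⁺ = {A} — none reach the full schema.
{A, L}⁺: AL→BGM adds B, G, M → {A, B, G, L, M}. Minimal: {L}⁺ = {L}; {A}⁺ = {A} — none reach the full schema.
{B, G}⁺: BG→LM adds L, M; GL→AM adds A → {A, B, G, L, M}. Minimal: {G}⁺ = {G}; {B}⁺ = {B} — none reach the full schema.
{G, L}⁺: GL→AM adds A, M; AL→BGM adds B → {A, B, G, L, M}. Minimal: {L}⁺ = {L}; {G}⁺ = {G} — none reach the full schema.
{A, G, M}⁺: AGM→L adds L; AL→BGM adds B → {A, B, G, L, M}. Minimal: {G, M}⁺ = {G, M}; {A, M}⁺ = {A, M}; {A, G}⁺ = {A, G} — none reach the full schema.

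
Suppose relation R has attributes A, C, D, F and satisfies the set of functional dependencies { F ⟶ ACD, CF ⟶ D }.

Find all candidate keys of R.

(F)

Attribute F never appears on the right-hand side of any dependency, so F must belong to every candidate key.
{F}⁺ = {A, C, D, F}, which is all of the schema, so {F} is the only candidate key.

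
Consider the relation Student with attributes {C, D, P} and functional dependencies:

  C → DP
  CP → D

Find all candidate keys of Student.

Attribute C never appears on the right-hand side of any dependency, so C must belong to every candidate key.
{C}⁺ = {C, D, P}, which is all of the schema, so {C} is the only candidate key.

{C}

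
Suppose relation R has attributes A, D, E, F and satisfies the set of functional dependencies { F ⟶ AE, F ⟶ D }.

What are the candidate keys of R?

Attribute F never appears on the right-hand side of any dependency, so F must belong to every candidate key.
{F}⁺ = {A, D, E, F}, which is all of the schema, so {F} is the only candidate key.

F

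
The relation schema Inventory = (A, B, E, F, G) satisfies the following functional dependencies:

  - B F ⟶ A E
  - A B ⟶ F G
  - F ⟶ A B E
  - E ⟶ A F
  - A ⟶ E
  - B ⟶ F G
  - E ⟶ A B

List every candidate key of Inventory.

(A); (B); (E); (F)

{A}⁺: A→E adds E; E→AB adds B; AB→FG adds F, G → {A, B, E, F, G}.
{B}⁺: B→FG adds F, G; BF→AE adds A, E → {A, B, E, F, G}.
{E}⁺: E→AF adds A, F; E→AB adds B; AB→FG adds G → {A, B, E, F, G}.
{F}⁺: F→ABE adds A, B, E; B→FG adds G → {A, B, E, F, G}.
Any other superkey contains one of these as a subset, so there are no further candidate keys.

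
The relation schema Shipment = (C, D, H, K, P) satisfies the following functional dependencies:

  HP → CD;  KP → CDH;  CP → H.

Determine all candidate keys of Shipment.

(K, P)

Attributes K, P never appear on any right-hand side, so every candidate key must contain {K, P}.
{K, P}⁺ = {C, D, H, K, P}, which is all of the schema, so {K, P} is the only candidate key.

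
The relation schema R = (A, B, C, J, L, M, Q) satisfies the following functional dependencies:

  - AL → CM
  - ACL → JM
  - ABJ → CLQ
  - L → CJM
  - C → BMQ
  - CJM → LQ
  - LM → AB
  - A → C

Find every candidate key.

{L}; {A, J}; {C, J}

{L}⁺: L→CJM adds C, J, M; C→BMQ adds B, Q; LM→AB adds A → {A, B, C, J, L, M, Q}.
{A, J}⁺: A→C adds C; C→BMQ adds B, M, Q; CJM→LQ adds L → {A, B, C, J, L, M, Q}. Minimal: {J}⁺ = {J}; {A}⁺ = {A, B, C, M, Q} — none reach the full schema.
{C, J}⁺: C→BMQ adds B, M, Q; CJM→LQ adds L; LM→AB adds A → {A, B, C, J, L, M, Q}. Minimal: {J}⁺ = {J}; {C}⁺ = {B, C, M, Q} — none reach the full schema.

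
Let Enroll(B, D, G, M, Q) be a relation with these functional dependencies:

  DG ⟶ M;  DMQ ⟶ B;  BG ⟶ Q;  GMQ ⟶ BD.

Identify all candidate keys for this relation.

Attribute G never appears on the right-hand side of any dependency, so G must belong to every candidate key.
{G}⁺ = {G}, which is not all of the schema, so we must add further attributes.
{B, D, G}⁺: DG→M adds M; BG→Q adds Q → {B, D, G, M, Q}.
{B, G, M}⁺: BG→Q adds Q; GMQ→BD adds D → {B, D, G, M, Q}.
{D, G, Q}⁺: DG→M adds M; DMQ→B adds B → {B, D, G, M, Q}.
{G, M, Q}⁺: GMQ→BD adds B, D → {B, D, G, M, Q}.
Any other superkey contains one of these as a subset, so there are no further candidate keys.

{B, D, G}, {B, G, M}, {D, G, Q}, {G, M, Q}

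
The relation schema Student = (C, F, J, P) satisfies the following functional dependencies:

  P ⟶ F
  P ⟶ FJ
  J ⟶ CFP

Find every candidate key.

{J}; {P}

{J}⁺: J→CFP adds C, F, P → {C, F, J, P}.
{P}⁺: P→F adds F; P→FJ adds J; J→CFP adds C → {C, F, J, P}.
Any other superkey contains one of these as a subset, so there are no further candidate keys.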